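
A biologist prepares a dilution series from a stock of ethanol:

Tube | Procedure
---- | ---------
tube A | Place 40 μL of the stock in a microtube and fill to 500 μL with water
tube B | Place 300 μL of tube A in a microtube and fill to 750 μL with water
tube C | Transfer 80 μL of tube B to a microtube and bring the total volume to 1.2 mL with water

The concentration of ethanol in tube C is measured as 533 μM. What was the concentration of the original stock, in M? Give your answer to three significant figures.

0.250 M

Step 1: 40 μL brought to 500 μL → factor 500/40 = 12.5
Step 2: 300 μL brought to 750 μL → factor 750/300 = 2.5
Step 3: 80 μL brought to 1.2 mL → factor 1200/80 = 15
Overall dilution factor = 12.5 × 2.5 × 15 = 468.75
Stock = 533 μM × 468.75 = 2.498 × 10^5 μM = 0.250 M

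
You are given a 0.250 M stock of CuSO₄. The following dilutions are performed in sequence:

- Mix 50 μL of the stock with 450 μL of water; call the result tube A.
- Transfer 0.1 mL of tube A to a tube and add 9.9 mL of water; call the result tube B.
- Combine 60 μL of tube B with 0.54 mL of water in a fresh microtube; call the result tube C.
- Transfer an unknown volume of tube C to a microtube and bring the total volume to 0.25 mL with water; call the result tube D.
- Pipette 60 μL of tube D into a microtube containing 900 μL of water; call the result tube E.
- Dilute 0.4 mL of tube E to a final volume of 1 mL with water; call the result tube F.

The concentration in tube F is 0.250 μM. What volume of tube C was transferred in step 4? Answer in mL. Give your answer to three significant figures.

0.100 mL

Step 1: 50 μL + 450 μL = 500 μL total → factor 500/50 = 10
Step 2: 0.1 mL + 9.9 mL = 10 mL total → factor 10/0.1 = 100
Step 3: 60 μL + 0.54 mL = 600 μL total → factor 600/60 = 10
Step 4: v brought to 0.25 mL → factor = 0.25 mL/v
Step 5: 60 μL + 900 μL = 960 μL total → factor 960/60 = 16
Step 6: 0.4 mL brought to 1 mL → factor 1/0.4 = 2.5
Product of known-step factors = 4 × 10^5
Overall factor = 0.250 M / (0.250 μM) = 1 × 10^6
Step-4 factor = 1 × 10^6 / 4 × 10^5 = 2.5
v = 0.25 mL / 2.5 = 0.100 mL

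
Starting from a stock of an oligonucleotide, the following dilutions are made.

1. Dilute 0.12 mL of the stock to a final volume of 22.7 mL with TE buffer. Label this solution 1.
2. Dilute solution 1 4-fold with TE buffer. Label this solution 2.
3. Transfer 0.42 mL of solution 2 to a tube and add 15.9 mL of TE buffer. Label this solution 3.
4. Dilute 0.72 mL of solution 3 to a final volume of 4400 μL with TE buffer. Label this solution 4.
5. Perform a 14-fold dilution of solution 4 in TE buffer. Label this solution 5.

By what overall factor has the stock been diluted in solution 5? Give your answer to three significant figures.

Step 1: 0.12 mL brought to 22.7 mL → factor 22.7/0.12 = 189.17
Step 2: 4-fold → factor 4
Step 3: 0.42 mL + 15.9 mL = 16.32 mL total → factor 16.32/0.42 = 38.857
Step 4: 0.72 mL brought to 4400 μL → factor 4.4/0.72 = 6.1111
Step 5: 14-fold → factor 14
Overall dilution factor = 189.17 × 4 × 38.857 × 6.1111 × 14 = 2.5155 × 10^6

2.52 × 10^6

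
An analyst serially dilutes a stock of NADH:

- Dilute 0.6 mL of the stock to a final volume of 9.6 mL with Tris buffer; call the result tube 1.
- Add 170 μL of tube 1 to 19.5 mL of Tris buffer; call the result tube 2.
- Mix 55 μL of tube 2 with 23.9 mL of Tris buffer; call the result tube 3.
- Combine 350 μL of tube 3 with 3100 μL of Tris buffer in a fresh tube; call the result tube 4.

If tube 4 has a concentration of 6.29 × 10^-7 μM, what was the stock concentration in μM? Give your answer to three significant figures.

Step 1: 0.6 mL brought to 9.6 mL → factor 9.6/0.6 = 16
Step 2: 170 μL + 19.5 mL = 19670 μL total → factor 19670/170 = 115.71
Step 3: 55 μL + 23.9 mL = 23955 μL total → factor 23955/55 = 435.55
Step 4: 350 μL + 3100 μL = 3450 μL total → factor 3450/350 = 9.8571
Overall dilution factor = 16 × 115.71 × 435.55 × 9.8571 = 7.948 × 10^6
Stock = 6.29 × 10^-7 μM × 7.948 × 10^6 = 5.00 μM

5.00 μM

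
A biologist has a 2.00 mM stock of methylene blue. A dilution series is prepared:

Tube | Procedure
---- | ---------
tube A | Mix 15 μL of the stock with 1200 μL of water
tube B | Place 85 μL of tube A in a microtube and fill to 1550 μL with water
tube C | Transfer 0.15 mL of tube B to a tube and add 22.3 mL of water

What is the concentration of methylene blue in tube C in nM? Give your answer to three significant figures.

9.05 nM

Step 1: 15 μL + 1200 μL = 1215 μL total → factor 1215/15 = 81
Step 2: 85 μL brought to 1550 μL → factor 1550/85 = 18.235
Step 3: 0.15 mL + 22.3 mL = 22.45 mL total → factor 22.45/0.15 = 149.67
Overall dilution factor = 81 × 18.235 × 149.67 = 2.2107 × 10^5
Final = 2.00 mM / 2.2107 × 10^5 = 9.047 × 10^-6 mM = 9.05 nM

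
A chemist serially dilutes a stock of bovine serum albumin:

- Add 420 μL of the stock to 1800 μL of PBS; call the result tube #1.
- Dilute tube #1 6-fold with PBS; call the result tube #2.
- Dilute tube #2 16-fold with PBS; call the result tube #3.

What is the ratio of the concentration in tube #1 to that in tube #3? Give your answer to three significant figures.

Step 1: 420 μL + 1800 μL = 2220 μL total → factor 2220/420 = 5.2857
Step 2: 6-fold → factor 6
Step 3: 16-fold → factor 16
Dilution factor to tube #1 = 5.2857; to tube #3 = 507.43
[tube #1]/[tube #3] = (factor to tube #3)/(factor to tube #1) = 507.43/5.2857 = 96.0

96.0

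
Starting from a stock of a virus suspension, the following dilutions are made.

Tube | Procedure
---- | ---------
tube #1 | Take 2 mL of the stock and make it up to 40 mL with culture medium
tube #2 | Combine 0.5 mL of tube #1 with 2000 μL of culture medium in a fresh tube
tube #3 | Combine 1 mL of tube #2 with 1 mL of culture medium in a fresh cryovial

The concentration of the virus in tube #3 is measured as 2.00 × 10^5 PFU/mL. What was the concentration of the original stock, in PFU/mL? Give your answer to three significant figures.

4.00 × 10^7 PFU/mL

Step 1: 2 mL brought to 40 mL → factor 40/2 = 20
Step 2: 0.5 mL + 2000 μL = 2.5 mL total → factor 2.5/0.5 = 5
Step 3: 1 mL + 1 mL = 2 mL total → factor 2/1 = 2
Overall dilution factor = 20 × 5 × 2 = 200
Stock = 2.00 × 10^5 PFU/mL × 200 = 4.00 × 10^7 PFU/mL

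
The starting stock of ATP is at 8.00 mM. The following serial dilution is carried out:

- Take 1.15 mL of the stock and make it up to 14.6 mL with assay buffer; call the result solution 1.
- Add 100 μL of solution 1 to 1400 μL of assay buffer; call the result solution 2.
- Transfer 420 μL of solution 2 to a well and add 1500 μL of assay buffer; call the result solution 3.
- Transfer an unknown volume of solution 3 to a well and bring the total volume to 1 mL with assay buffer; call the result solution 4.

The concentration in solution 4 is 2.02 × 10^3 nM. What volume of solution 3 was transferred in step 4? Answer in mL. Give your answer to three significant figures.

Step 1: 1.15 mL brought to 14.6 mL → factor 14.6/1.15 = 12.696
Step 2: 100 μL + 1400 μL = 1500 μL total → factor 1500/100 = 15
Step 3: 420 μL + 1500 μL = 1920 μL total → factor 1920/420 = 4.5714
Step 4: v brought to 1 mL → factor = 1 mL/v
Product of known-step factors = 870.56
Overall factor = 8.00 mM / (2.02 × 10^3 nM) = 3960.4
Step-4 factor = 3960.4 / 870.56 = 4.5493
v = 1 mL / 4.5493 = 0.220 mL

0.220 mL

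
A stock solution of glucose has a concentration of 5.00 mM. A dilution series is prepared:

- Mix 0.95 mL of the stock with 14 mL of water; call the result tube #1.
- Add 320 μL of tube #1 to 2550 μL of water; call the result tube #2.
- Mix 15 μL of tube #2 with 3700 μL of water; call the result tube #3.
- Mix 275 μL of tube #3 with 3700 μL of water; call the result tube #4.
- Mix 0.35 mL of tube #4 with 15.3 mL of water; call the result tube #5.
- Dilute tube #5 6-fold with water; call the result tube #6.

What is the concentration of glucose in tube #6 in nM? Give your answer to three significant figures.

Step 1: 0.95 mL + 14 mL = 14.95 mL total → factor 14.95/0.95 = 15.737
Step 2: 320 μL + 2550 μL = 2870 μL total → factor 2870/320 = 8.9688
Step 3: 15 μL + 3700 μL = 3715 μL total → factor 3715/15 = 247.67
Step 4: 275 μL + 3700 μL = 3975 μL total → factor 3975/275 = 14.455
Step 5: 0.35 mL + 15.3 mL = 15.65 mL total → factor 15.65/0.35 = 44.714
Step 6: 6-fold → factor 6
Overall dilution factor = 15.737 × 8.9688 × 247.67 × 14.455 × 44.714 × 6 = 1.3556 × 10^8
Final = 5.00 mM / 1.3556 × 10^8 = 3.689 × 10^-8 mM = 0.0369 nM

0.0369 nM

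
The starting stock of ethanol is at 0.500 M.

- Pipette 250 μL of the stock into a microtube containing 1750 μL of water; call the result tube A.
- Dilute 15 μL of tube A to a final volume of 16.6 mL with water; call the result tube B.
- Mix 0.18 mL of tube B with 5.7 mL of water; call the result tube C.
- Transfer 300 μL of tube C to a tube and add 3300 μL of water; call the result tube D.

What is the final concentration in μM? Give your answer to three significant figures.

Step 1: 250 μL + 1750 μL = 2000 μL total → factor 2000/250 = 8
Step 2: 15 μL brought to 16.6 mL → factor 16600/15 = 1106.7
Step 3: 0.18 mL + 5.7 mL = 5.88 mL total → factor 5.88/0.18 = 32.667
Step 4: 300 μL + 3300 μL = 3600 μL total → factor 3600/300 = 12
Overall dilution factor = 8 × 1106.7 × 32.667 × 12 = 3.4705 × 10^6
Final = 0.500 M / 3.4705 × 10^6 = 1.441 × 10^-7 M = 0.144 μM

0.144 μM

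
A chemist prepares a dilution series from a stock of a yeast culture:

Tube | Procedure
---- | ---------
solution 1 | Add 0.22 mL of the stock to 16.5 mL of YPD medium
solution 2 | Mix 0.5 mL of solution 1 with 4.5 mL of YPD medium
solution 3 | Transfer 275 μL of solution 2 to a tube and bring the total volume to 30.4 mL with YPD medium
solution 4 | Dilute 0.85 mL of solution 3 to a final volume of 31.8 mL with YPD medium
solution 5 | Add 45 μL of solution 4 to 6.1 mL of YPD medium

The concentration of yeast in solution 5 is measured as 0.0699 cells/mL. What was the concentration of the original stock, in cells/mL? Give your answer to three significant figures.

3.00 × 10^7 cells/mL

Step 1: 0.22 mL + 16.5 mL = 16.72 mL total → factor 16.72/0.22 = 76
Step 2: 0.5 mL + 4.5 mL = 5 mL total → factor 5/0.5 = 10
Step 3: 275 μL brought to 30.4 mL → factor 30400/275 = 110.55
Step 4: 0.85 mL brought to 31.8 mL → factor 31.8/0.85 = 37.412
Step 5: 45 μL + 6.1 mL = 6145 μL total → factor 6145/45 = 136.56
Overall dilution factor = 76 × 10 × 110.55 × 37.412 × 136.56 = 4.2921 × 10^8
Stock = 0.0699 cells/mL × 4.2921 × 10^8 = 3.00 × 10^7 cells/mL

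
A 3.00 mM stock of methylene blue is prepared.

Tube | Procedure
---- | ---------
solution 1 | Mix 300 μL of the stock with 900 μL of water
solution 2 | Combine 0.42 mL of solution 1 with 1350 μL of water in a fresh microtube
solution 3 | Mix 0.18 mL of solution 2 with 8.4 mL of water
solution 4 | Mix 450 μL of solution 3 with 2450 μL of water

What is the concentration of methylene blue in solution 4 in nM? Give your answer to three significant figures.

Step 1: 300 μL + 900 μL = 1200 μL total → factor 1200/300 = 4
Step 2: 0.42 mL + 1350 μL = 1.77 mL total → factor 1.77/0.42 = 4.2143
Step 3: 0.18 mL + 8.4 mL = 8.58 mL total → factor 8.58/0.18 = 47.667
Step 4: 450 μL + 2450 μL = 2900 μL total → factor 2900/450 = 6.4444
Overall dilution factor = 4 × 4.2143 × 47.667 × 6.4444 = 5178.3
Final = 3.00 mM / 5178.3 = 0.0005793 mM = 579 nM

579 nM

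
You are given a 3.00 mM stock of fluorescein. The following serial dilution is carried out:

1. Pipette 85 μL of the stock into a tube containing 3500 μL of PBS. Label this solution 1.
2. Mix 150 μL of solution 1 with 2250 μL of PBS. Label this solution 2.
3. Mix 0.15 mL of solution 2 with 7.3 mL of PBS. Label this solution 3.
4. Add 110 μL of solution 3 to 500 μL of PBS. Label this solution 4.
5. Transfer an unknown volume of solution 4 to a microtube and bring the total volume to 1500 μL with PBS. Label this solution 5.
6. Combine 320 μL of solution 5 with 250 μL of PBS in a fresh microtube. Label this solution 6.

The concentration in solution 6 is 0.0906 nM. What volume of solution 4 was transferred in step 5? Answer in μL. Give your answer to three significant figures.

15.0 μL

Step 1: 85 μL + 3500 μL = 3585 μL total → factor 3585/85 = 42.176
Step 2: 150 μL + 2250 μL = 2400 μL total → factor 2400/150 = 16
Step 3: 0.15 mL + 7.3 mL = 7.45 mL total → factor 7.45/0.15 = 49.667
Step 4: 110 μL + 500 μL = 610 μL total → factor 610/110 = 5.5455
Step 5: v brought to 1500 μL → factor = 1500 μL/v
Step 6: 320 μL + 250 μL = 570 μL total → factor 570/320 = 1.7812
Product of known-step factors = 3.3107 × 10^5
Overall factor = 3.00 mM / (0.0906 nM) = 3.3113 × 10^7
Step-5 factor = 3.3113 × 10^7 / 3.3107 × 10^5 = 100.02
v = 1500 μL / 100.02 = 15.0 μL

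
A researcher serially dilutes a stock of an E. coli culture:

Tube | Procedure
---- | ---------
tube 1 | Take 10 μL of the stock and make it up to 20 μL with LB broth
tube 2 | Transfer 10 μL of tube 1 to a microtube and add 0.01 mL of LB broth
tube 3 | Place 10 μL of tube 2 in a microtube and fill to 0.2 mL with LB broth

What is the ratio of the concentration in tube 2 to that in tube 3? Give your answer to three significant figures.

20.0

Step 1: 10 μL brought to 20 μL → factor 20/10 = 2
Step 2: 10 μL + 0.01 mL = 20 μL total → factor 20/10 = 2
Step 3: 10 μL brought to 0.2 mL → factor 200/10 = 20
Dilution factor to tube 2 = 4; to tube 3 = 80
[tube 2]/[tube 3] = (factor to tube 3)/(factor to tube 2) = 80/4 = 20.0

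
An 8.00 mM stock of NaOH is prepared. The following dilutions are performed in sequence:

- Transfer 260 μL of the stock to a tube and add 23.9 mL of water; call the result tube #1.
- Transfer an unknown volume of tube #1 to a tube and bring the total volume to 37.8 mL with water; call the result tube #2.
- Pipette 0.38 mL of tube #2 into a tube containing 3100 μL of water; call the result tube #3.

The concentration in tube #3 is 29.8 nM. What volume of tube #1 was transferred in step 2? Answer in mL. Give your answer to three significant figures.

0.120 mL

Step 1: 260 μL + 23.9 mL = 24160 μL total → factor 24160/260 = 92.923
Step 2: v brought to 37.8 mL → factor = 37.8 mL/v
Step 3: 0.38 mL + 3100 μL = 3.48 mL total → factor 3.48/0.38 = 9.1579
Product of known-step factors = 850.98
Overall factor = 8.00 mM / (29.8 nM) = 2.6846 × 10^5
Step-2 factor = 2.6846 × 10^5 / 850.98 = 315.47
v = 37.8 mL / 315.47 = 0.120 mL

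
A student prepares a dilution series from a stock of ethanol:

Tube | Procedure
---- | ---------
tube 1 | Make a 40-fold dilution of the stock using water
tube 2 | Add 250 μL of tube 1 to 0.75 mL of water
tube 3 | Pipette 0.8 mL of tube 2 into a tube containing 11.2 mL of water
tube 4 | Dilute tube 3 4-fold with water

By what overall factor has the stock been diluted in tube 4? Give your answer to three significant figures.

Step 1: 40-fold → factor 40
Step 2: 250 μL + 0.75 mL = 1000 μL total → factor 1000/250 = 4
Step 3: 0.8 mL + 11.2 mL = 12 mL total → factor 12/0.8 = 15
Step 4: 4-fold → factor 4
Overall dilution factor = 40 × 4 × 15 × 4 = 9600

9.60 × 10^3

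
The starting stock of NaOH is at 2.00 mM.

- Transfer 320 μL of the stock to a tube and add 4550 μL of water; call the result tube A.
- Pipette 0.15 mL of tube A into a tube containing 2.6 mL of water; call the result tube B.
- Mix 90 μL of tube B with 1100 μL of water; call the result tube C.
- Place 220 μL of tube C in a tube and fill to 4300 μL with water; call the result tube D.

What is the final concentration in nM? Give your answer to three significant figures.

Step 1: 320 μL + 4550 μL = 4870 μL total → factor 4870/320 = 15.219
Step 2: 0.15 mL + 2.6 mL = 2.75 mL total → factor 2.75/0.15 = 18.333
Step 3: 90 μL + 1100 μL = 1190 μL total → factor 1190/90 = 13.222
Step 4: 220 μL brought to 4300 μL → factor 4300/220 = 19.545
Overall dilution factor = 15.219 × 18.333 × 13.222 × 19.545 = 72106
Final = 2.00 mM / 72106 = 2.774 × 10^-5 mM = 27.7 nM

27.7 nM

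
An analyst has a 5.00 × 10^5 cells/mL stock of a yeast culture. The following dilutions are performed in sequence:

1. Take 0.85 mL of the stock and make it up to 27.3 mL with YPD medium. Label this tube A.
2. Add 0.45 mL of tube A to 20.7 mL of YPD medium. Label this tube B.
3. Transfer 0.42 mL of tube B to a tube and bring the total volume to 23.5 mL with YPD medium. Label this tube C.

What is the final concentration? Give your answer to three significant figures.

5.92 cells/mL

Step 1: 0.85 mL brought to 27.3 mL → factor 27.3/0.85 = 32.118
Step 2: 0.45 mL + 20.7 mL = 21.15 mL total → factor 21.15/0.45 = 47
Step 3: 0.42 mL brought to 23.5 mL → factor 23.5/0.42 = 55.952
Overall dilution factor = 32.118 × 47 × 55.952 = 84462
Final = 5.00 × 10^5 cells/mL / 84462 = 5.92 cells/mL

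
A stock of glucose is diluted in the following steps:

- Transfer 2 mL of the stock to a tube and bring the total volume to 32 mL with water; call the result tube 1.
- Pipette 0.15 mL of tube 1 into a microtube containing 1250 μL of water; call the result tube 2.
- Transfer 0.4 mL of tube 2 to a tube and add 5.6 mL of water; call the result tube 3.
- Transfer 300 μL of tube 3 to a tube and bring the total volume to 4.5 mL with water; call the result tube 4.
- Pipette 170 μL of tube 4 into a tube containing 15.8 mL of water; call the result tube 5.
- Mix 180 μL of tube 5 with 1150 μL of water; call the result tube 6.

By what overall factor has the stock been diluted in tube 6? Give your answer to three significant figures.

2.33 × 10^7

Step 1: 2 mL brought to 32 mL → factor 32/2 = 16
Step 2: 0.15 mL + 1250 μL = 1.4 mL total → factor 1.4/0.15 = 9.3333
Step 3: 0.4 mL + 5.6 mL = 6 mL total → factor 6/0.4 = 15
Step 4: 300 μL brought to 4.5 mL → factor 4500/300 = 15
Step 5: 170 μL + 15.8 mL = 15970 μL total → factor 15970/170 = 93.941
Step 6: 180 μL + 1150 μL = 1330 μL total → factor 1330/180 = 7.3889
Overall dilution factor = 16 × 9.3333 × 15 × 15 × 93.941 × 7.3889 = 2.3322 × 10^7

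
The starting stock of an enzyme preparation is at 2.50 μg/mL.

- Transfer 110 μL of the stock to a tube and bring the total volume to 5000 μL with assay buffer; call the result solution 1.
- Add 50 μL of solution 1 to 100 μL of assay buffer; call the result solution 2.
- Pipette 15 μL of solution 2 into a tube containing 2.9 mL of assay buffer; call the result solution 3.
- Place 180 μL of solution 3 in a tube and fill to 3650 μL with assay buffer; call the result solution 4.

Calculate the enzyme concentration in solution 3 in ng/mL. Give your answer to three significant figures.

0.0943 ng/mL

Step 1: 110 μL brought to 5000 μL → factor 5000/110 = 45.455
Step 2: 50 μL + 100 μL = 150 μL total → factor 150/50 = 3
Step 3: 15 μL + 2.9 mL = 2915 μL total → factor 2915/15 = 194.33
Dilution factor through solution 3 = 45.455 × 3 × 194.33 = 26500
[solution 3] = 2.50 μg/mL / 26500 = 9.434 × 10^-5 μg/mL = 0.0943 ng/mL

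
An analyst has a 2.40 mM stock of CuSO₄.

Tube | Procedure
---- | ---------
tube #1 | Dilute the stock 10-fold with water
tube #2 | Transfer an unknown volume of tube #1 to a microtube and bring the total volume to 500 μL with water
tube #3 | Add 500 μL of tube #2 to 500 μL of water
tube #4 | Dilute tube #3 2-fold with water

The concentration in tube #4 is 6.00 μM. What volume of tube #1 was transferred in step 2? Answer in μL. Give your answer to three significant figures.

Step 1: 10-fold → factor 10
Step 2: v brought to 500 μL → factor = 500 μL/v
Step 3: 500 μL + 500 μL = 1000 μL total → factor 1000/500 = 2
Step 4: 2-fold → factor 2
Product of known-step factors = 40
Overall factor = 2.40 mM / (6.00 μM) = 400
Step-2 factor = 400 / 40 = 10
v = 500 μL / 10 = 50.0 μL

50.0 μL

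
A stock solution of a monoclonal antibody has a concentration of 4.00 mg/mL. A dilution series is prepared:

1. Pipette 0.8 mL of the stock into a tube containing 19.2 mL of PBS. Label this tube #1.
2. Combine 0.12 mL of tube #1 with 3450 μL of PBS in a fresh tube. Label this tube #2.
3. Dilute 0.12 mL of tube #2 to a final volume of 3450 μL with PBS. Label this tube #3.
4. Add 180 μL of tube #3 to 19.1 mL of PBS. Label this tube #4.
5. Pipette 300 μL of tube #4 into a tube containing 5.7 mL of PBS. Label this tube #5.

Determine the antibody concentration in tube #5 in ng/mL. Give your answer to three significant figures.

0.0873 ng/mL

Step 1: 0.8 mL + 19.2 mL = 20 mL total → factor 20/0.8 = 25
Step 2: 0.12 mL + 3450 μL = 3.57 mL total → factor 3.57/0.12 = 29.75
Step 3: 0.12 mL brought to 3450 μL → factor 3.45/0.12 = 28.75
Step 4: 180 μL + 19.1 mL = 19280 μL total → factor 19280/180 = 107.11
Step 5: 300 μL + 5.7 mL = 6000 μL total → factor 6000/300 = 20
Overall dilution factor = 25 × 29.75 × 28.75 × 107.11 × 20 = 4.5807 × 10^7
Final = 4.00 mg/mL / 4.5807 × 10^7 = 8.732 × 10^-8 mg/mL = 0.0873 ng/mL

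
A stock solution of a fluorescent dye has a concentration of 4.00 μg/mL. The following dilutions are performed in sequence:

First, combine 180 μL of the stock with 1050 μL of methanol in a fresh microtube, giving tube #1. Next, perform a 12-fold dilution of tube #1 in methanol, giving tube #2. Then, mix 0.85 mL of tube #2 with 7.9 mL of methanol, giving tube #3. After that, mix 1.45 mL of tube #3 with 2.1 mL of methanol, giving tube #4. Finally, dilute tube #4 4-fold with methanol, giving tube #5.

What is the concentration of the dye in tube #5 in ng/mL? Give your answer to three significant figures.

Step 1: 180 μL + 1050 μL = 1230 μL total → factor 1230/180 = 6.8333
Step 2: 12-fold → factor 12
Step 3: 0.85 mL + 7.9 mL = 8.75 mL total → factor 8.75/0.85 = 10.294
Step 4: 1.45 mL + 2.1 mL = 3.55 mL total → factor 3.55/1.45 = 2.4483
Step 5: 4-fold → factor 4
Overall dilution factor = 6.8333 × 12 × 10.294 × 2.4483 × 4 = 8266.5
Final = 4.00 μg/mL / 8266.5 = 0.0004839 μg/mL = 0.484 ng/mL

0.484 ng/mL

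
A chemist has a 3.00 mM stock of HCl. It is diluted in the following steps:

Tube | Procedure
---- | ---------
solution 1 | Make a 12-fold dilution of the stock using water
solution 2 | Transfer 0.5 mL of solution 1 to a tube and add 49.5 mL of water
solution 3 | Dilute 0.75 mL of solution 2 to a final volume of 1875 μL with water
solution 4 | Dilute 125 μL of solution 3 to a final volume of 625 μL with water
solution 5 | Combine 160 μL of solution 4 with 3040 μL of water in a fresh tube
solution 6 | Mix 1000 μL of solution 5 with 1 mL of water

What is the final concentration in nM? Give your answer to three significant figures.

Step 1: 12-fold → factor 12
Step 2: 0.5 mL + 49.5 mL = 50 mL total → factor 50/0.5 = 100
Step 3: 0.75 mL brought to 1875 μL → factor 1.875/0.75 = 2.5
Step 4: 125 μL brought to 625 μL → factor 625/125 = 5
Step 5: 160 μL + 3040 μL = 3200 μL total → factor 3200/160 = 20
Step 6: 1000 μL + 1 mL = 2000 μL total → factor 2000/1000 = 2
Overall dilution factor = 12 × 100 × 2.5 × 5 × 20 × 2 = 6 × 10^5
Final = 3.00 mM / 6 × 10^5 = 5.000 × 10^-6 mM = 5.00 nM

5.00 nM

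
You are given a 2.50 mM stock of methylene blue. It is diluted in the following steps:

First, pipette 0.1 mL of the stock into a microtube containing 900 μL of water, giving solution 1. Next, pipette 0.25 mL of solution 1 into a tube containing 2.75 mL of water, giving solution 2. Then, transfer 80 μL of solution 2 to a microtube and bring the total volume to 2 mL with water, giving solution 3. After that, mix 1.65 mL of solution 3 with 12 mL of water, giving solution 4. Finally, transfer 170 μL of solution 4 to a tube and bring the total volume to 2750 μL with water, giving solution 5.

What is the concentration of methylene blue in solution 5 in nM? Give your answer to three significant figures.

Step 1: 0.1 mL + 900 μL = 1 mL total → factor 1/0.1 = 10
Step 2: 0.25 mL + 2.75 mL = 3 mL total → factor 3/0.25 = 12
Step 3: 80 μL brought to 2 mL → factor 2000/80 = 25
Step 4: 1.65 mL + 12 mL = 13.65 mL total → factor 13.65/1.65 = 8.2727
Step 5: 170 μL brought to 2750 μL → factor 2750/170 = 16.176
Overall dilution factor = 10 × 12 × 25 × 8.2727 × 16.176 = 4.0147 × 10^5
Final = 2.50 mM / 4.0147 × 10^5 = 6.227 × 10^-6 mM = 6.23 nM

6.23 nM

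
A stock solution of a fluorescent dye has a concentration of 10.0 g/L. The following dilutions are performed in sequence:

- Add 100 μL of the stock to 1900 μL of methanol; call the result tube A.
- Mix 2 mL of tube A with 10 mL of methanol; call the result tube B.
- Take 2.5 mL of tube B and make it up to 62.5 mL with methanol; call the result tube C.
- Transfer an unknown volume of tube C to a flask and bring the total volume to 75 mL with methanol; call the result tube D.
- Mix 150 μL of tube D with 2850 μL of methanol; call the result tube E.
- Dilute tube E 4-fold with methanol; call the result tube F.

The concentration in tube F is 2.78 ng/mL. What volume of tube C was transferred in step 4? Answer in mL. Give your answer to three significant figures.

5.00 mL

Step 1: 100 μL + 1900 μL = 2000 μL total → factor 2000/100 = 20
Step 2: 2 mL + 10 mL = 12 mL total → factor 12/2 = 6
Step 3: 2.5 mL brought to 62.5 mL → factor 62.5/2.5 = 25
Step 4: v brought to 75 mL → factor = 75 mL/v
Step 5: 150 μL + 2850 μL = 3000 μL total → factor 3000/150 = 20
Step 6: 4-fold → factor 4
Product of known-step factors = 2.4 × 10^5
Overall factor = 10.0 g/L / (2.78 ng/mL) = 3.5971 × 10^6
Step-4 factor = 3.5971 × 10^6 / 2.4 × 10^5 = 14.988
v = 75 mL / 14.988 = 5.00 mL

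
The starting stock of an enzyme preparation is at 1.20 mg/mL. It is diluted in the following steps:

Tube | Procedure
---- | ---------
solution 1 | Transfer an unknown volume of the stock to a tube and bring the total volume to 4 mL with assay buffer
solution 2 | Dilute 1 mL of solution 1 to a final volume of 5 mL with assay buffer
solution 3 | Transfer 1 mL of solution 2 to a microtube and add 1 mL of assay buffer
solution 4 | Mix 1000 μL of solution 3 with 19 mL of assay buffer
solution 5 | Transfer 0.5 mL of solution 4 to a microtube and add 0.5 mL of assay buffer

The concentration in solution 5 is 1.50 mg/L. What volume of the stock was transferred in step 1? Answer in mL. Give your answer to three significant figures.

Step 1: v brought to 4 mL → factor = 4 mL/v
Step 2: 1 mL brought to 5 mL → factor 5/1 = 5
Step 3: 1 mL + 1 mL = 2 mL total → factor 2/1 = 2
Step 4: 1000 μL + 19 mL = 20000 μL total → factor 20000/1000 = 20
Step 5: 0.5 mL + 0.5 mL = 1 mL total → factor 1/0.5 = 2
Product of known-step factors = 400
Overall factor = 1.20 mg/mL / (1.50 mg/L) = 800
Step-1 factor = 800 / 400 = 2
v = 4 mL / 2 = 2.00 mL

2.00 mL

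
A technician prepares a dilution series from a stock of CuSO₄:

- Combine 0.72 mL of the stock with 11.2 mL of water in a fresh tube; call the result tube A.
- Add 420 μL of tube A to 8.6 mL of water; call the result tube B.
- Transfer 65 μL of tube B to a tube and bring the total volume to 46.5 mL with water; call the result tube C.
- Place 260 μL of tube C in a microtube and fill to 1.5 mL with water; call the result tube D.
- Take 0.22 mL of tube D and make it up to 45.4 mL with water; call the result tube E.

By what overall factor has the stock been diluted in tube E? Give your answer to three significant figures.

3.03 × 10^8

Step 1: 0.72 mL + 11.2 mL = 11.92 mL total → factor 11.92/0.72 = 16.556
Step 2: 420 μL + 8.6 mL = 9020 μL total → factor 9020/420 = 21.476
Step 3: 65 μL brought to 46.5 mL → factor 46500/65 = 715.38
Step 4: 260 μL brought to 1.5 mL → factor 1500/260 = 5.7692
Step 5: 0.22 mL brought to 45.4 mL → factor 45.4/0.22 = 206.36
Overall dilution factor = 16.556 × 21.476 × 715.38 × 5.7692 × 206.36 = 3.0282 × 10^8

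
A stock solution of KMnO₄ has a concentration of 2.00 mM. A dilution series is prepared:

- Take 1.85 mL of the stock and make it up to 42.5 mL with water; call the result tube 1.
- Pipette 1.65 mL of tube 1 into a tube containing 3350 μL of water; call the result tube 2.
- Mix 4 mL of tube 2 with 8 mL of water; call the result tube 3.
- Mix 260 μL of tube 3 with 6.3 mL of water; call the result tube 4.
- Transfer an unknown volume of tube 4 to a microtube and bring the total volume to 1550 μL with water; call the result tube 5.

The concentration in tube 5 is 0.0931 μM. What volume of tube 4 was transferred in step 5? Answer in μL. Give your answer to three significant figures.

Step 1: 1.85 mL brought to 42.5 mL → factor 42.5/1.85 = 22.973
Step 2: 1.65 mL + 3350 μL = 5 mL total → factor 5/1.65 = 3.0303
Step 3: 4 mL + 8 mL = 12 mL total → factor 12/4 = 3
Step 4: 260 μL + 6.3 mL = 6560 μL total → factor 6560/260 = 25.231
Step 5: v brought to 1550 μL → factor = 1550 μL/v
Product of known-step factors = 5269.3
Overall factor = 2.00 mM / (0.0931 μM) = 21482
Step-5 factor = 21482 / 5269.3 = 4.0769
v = 1550 μL / 4.0769 = 380 μL

380 μL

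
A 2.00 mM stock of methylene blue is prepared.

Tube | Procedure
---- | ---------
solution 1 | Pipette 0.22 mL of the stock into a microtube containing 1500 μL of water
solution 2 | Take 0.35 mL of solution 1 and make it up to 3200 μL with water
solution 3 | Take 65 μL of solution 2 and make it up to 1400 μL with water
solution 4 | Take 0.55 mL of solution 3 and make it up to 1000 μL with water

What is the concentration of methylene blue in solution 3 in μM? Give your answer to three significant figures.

Step 1: 0.22 mL + 1500 μL = 1.72 mL total → factor 1.72/0.22 = 7.8182
Step 2: 0.35 mL brought to 3200 μL → factor 3.2/0.35 = 9.1429
Step 3: 65 μL brought to 1400 μL → factor 1400/65 = 21.538
Dilution factor through solution 3 = 7.8182 × 9.1429 × 21.538 = 1539.6
[solution 3] = 2.00 mM / 1539.6 = 0.001299 mM = 1.30 μM

1.30 μM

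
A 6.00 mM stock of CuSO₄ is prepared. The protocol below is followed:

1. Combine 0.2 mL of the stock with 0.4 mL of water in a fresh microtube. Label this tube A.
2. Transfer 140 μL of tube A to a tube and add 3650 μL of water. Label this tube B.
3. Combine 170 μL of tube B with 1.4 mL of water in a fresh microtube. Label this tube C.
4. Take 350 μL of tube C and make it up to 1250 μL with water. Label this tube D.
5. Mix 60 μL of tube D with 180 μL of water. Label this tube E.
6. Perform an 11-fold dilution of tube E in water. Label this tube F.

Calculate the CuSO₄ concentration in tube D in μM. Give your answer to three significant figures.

2.24 μM

Step 1: 0.2 mL + 0.4 mL = 0.6 mL total → factor 0.6/0.2 = 3
Step 2: 140 μL + 3650 μL = 3790 μL total → factor 3790/140 = 27.071
Step 3: 170 μL + 1.4 mL = 1570 μL total → factor 1570/170 = 9.2353
Step 4: 350 μL brought to 1250 μL → factor 1250/350 = 3.5714
Dilution factor through tube D = 3 × 27.071 × 9.2353 × 3.5714 = 2678.7
[tube D] = 6.00 mM / 2678.7 = 0.002240 mM = 2.24 μM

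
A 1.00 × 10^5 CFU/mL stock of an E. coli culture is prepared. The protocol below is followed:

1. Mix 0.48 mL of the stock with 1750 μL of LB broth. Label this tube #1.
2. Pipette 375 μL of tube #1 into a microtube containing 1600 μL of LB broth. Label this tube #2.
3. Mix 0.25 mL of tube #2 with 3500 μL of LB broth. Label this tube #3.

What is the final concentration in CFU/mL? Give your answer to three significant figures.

272 CFU/mL

Step 1: 0.48 mL + 1750 μL = 2.23 mL total → factor 2.23/0.48 = 4.6458
Step 2: 375 μL + 1600 μL = 1975 μL total → factor 1975/375 = 5.2667
Step 3: 0.25 mL + 3500 μL = 3.75 mL total → factor 3.75/0.25 = 15
Overall dilution factor = 4.6458 × 5.2667 × 15 = 367.02
Final = 1.00 × 10^5 CFU/mL / 367.02 = 272 CFU/mL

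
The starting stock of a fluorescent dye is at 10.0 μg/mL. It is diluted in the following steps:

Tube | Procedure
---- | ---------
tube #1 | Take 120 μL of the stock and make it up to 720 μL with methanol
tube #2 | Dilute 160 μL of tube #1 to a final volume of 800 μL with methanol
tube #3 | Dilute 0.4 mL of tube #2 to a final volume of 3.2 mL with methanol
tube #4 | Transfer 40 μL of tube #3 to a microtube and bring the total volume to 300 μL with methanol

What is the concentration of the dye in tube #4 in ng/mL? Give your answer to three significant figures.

Step 1: 120 μL brought to 720 μL → factor 720/120 = 6
Step 2: 160 μL brought to 800 μL → factor 800/160 = 5
Step 3: 0.4 mL brought to 3.2 mL → factor 3.2/0.4 = 8
Step 4: 40 μL brought to 300 μL → factor 300/40 = 7.5
Dilution factor through tube #4 = 6 × 5 × 8 × 7.5 = 1800
[tube #4] = 10.0 μg/mL / 1800 = 0.005556 μg/mL = 5.56 ng/mL

5.56 ng/mL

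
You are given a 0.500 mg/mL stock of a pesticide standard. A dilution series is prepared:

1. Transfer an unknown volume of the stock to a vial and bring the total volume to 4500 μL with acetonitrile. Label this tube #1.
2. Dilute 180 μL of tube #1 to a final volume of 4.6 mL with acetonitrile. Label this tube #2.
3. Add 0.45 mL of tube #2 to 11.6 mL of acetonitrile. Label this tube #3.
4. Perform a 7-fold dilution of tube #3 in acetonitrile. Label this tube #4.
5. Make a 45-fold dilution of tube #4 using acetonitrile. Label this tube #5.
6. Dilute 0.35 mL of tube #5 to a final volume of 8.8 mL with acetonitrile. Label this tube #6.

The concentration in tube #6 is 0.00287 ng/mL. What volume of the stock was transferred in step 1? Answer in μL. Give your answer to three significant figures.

140 μL

Step 1: v brought to 4500 μL → factor = 4500 μL/v
Step 2: 180 μL brought to 4.6 mL → factor 4600/180 = 25.556
Step 3: 0.45 mL + 11.6 mL = 12.05 mL total → factor 12.05/0.45 = 26.778
Step 4: 7-fold → factor 7
Step 5: 45-fold → factor 45
Step 6: 0.35 mL brought to 8.8 mL → factor 8.8/0.35 = 25.143
Product of known-step factors = 5.4198 × 10^6
Overall factor = 0.500 mg/mL / (0.00287 ng/mL) = 1.7422 × 10^8
Step-1 factor = 1.7422 × 10^8 / 5.4198 × 10^6 = 32.144
v = 4500 μL / 32.144 = 140 μL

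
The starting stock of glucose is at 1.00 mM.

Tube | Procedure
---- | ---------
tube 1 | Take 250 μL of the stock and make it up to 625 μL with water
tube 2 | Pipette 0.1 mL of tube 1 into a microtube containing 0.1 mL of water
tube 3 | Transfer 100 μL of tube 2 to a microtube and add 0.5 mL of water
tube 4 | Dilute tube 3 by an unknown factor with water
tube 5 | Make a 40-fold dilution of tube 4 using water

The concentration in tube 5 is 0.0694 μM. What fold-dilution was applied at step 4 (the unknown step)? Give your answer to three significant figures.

12.0-fold

Step 1: 250 μL brought to 625 μL → factor 625/250 = 2.5
Step 2: 0.1 mL + 0.1 mL = 0.2 mL total → factor 0.2/0.1 = 2
Step 3: 100 μL + 0.5 mL = 600 μL total → factor 600/100 = 6
Step 4: unknown factor x
Step 5: 40-fold → factor 40
Product of known-step factors = 1200
Overall factor = 1.00 mM / (0.0694 μM) = 14409
x = 14409 / 1200 = 12.0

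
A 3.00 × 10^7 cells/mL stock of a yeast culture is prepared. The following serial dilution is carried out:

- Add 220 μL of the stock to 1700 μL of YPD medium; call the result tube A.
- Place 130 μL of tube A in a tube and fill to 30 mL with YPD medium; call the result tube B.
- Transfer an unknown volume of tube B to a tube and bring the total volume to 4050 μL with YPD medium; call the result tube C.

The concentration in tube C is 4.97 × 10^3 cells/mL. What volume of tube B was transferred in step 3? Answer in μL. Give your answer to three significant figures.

1.35 × 10^3 μL

Step 1: 220 μL + 1700 μL = 1920 μL total → factor 1920/220 = 8.7273
Step 2: 130 μL brought to 30 mL → factor 30000/130 = 230.77
Step 3: v brought to 4050 μL → factor = 4050 μL/v
Product of known-step factors = 2014
Overall factor = 3.00 × 10^7 cells/mL / (4.97 × 10^3 cells/mL) = 6036.2
Step-3 factor = 6036.2 / 2014 = 2.9971
v = 4050 μL / 2.9971 = 1.35 × 10^3 μL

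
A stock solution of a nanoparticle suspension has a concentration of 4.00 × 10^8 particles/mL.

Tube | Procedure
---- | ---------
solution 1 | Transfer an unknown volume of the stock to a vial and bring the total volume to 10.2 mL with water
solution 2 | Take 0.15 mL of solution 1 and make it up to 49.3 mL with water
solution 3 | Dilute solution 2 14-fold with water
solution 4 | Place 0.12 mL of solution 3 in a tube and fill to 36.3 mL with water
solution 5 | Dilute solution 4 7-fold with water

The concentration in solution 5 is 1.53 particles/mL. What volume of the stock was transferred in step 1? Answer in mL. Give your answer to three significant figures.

Step 1: v brought to 10.2 mL → factor = 10.2 mL/v
Step 2: 0.15 mL brought to 49.3 mL → factor 49.3/0.15 = 328.67
Step 3: 14-fold → factor 14
Step 4: 0.12 mL brought to 36.3 mL → factor 36.3/0.12 = 302.5
Step 5: 7-fold → factor 7
Product of known-step factors = 9.7433 × 10^6
Overall factor = 4.00 × 10^8 particles/mL / (1.53 particles/mL) = 2.6144 × 10^8
Step-1 factor = 2.6144 × 10^8 / 9.7433 × 10^6 = 26.833
v = 10.2 mL / 26.833 = 0.380 mL

0.380 mL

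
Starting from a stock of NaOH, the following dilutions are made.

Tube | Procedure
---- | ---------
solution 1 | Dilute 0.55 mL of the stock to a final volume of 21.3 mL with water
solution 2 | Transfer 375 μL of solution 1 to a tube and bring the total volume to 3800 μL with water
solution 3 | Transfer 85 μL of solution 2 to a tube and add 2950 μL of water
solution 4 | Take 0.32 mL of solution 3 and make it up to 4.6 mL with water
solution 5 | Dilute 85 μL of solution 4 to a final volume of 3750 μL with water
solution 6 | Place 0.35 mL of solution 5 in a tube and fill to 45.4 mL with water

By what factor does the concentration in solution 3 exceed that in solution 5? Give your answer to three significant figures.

Step 1: 0.55 mL brought to 21.3 mL → factor 21.3/0.55 = 38.727
Step 2: 375 μL brought to 3800 μL → factor 3800/375 = 10.133
Step 3: 85 μL + 2950 μL = 3035 μL total → factor 3035/85 = 35.706
Step 4: 0.32 mL brought to 4.6 mL → factor 4.6/0.32 = 14.375
Step 5: 85 μL brought to 3750 μL → factor 3750/85 = 44.118
Dilution factor to solution 3 = 14012; to solution 5 = 8.8865 × 10^6
[solution 3]/[solution 5] = (factor to solution 5)/(factor to solution 3) = 8.8865 × 10^6/14012 = 634

634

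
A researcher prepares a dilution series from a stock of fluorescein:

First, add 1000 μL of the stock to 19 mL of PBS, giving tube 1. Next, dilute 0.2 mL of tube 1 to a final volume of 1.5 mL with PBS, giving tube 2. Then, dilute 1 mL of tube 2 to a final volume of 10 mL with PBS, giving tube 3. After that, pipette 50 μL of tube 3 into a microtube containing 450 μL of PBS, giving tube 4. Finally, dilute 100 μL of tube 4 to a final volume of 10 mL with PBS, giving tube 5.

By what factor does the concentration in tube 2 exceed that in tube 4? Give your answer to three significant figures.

Step 1: 1000 μL + 19 mL = 20000 μL total → factor 20000/1000 = 20
Step 2: 0.2 mL brought to 1.5 mL → factor 1.5/0.2 = 7.5
Step 3: 1 mL brought to 10 mL → factor 10/1 = 10
Step 4: 50 μL + 450 μL = 500 μL total → factor 500/50 = 10
Dilution factor to tube 2 = 150; to tube 4 = 15000
[tube 2]/[tube 4] = (factor to tube 4)/(factor to tube 2) = 15000/150 = 100

100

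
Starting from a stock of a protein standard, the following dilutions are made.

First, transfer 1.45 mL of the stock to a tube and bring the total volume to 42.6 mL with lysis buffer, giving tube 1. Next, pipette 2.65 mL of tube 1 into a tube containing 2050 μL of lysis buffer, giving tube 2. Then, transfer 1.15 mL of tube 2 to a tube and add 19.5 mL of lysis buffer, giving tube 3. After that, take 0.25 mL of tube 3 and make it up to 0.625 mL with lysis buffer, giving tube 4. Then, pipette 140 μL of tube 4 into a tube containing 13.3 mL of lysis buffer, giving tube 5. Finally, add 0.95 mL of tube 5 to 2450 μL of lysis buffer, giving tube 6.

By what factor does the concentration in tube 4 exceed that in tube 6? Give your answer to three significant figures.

344

Step 1: 1.45 mL brought to 42.6 mL → factor 42.6/1.45 = 29.379
Step 2: 2.65 mL + 2050 μL = 4.7 mL total → factor 4.7/2.65 = 1.7736
Step 3: 1.15 mL + 19.5 mL = 20.65 mL total → factor 20.65/1.15 = 17.957
Step 4: 0.25 mL brought to 0.625 mL → factor 0.625/0.25 = 2.5
Step 5: 140 μL + 13.3 mL = 13440 μL total → factor 13440/140 = 96
Step 6: 0.95 mL + 2450 μL = 3.4 mL total → factor 3.4/0.95 = 3.5789
Dilution factor to tube 4 = 2339.1; to tube 6 = 8.0368 × 10^5
[tube 4]/[tube 6] = (factor to tube 6)/(factor to tube 4) = 8.0368 × 10^5/2339.1 = 344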